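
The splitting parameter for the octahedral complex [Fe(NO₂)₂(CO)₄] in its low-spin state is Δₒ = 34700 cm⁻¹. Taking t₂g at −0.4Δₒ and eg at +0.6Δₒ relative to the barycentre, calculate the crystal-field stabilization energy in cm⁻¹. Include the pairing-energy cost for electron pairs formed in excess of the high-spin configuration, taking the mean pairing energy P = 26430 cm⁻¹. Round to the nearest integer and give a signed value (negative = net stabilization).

-30420

Ligand charges: 2×(-1) from NO₂⁻ and 4×(+0) from CO sum to -2; with overall charge +0, Fe is +2.
Fe²⁺: group 8, so d-count = 8 − 2 = 6.
Electron filling gives t₂g⁶ eg⁰.
The orbital stabilization is -2.4Δₒ = -2.4 × 34700 = -83280 cm⁻¹.
Relative to high-spin t₂g⁴ eg² (1 paired), the low-spin configuration has 2 additional pairs, contributing +2 × 26430 = +52860 cm⁻¹.
Combining: -83280 + 52860 = -30420 cm⁻¹.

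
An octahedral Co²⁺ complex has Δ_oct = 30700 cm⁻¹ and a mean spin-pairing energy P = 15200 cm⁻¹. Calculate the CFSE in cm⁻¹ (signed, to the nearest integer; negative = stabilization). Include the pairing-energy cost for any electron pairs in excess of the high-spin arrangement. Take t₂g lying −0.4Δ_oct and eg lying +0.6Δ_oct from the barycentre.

Co sits in group 9; removing 2 electrons leaves Co²⁺ with 9 − 2 = 7 d electrons.
Since Δ_oct = 30700 cm⁻¹ > P = 15200 cm⁻¹, the complex adopts the low-spin configuration.
Filling d⁷ accordingly: t₂g⁶ eg¹.
Orbital CFSE = -1.8Δ_oct = -1.8 × 30700 = -55260 cm⁻¹.
Excess pairs vs high-spin: 3 − 2 = 1; pairing cost = +15200 cm⁻¹.
Net CFSE = -55260 + 15200 = -40060 cm⁻¹.

-40060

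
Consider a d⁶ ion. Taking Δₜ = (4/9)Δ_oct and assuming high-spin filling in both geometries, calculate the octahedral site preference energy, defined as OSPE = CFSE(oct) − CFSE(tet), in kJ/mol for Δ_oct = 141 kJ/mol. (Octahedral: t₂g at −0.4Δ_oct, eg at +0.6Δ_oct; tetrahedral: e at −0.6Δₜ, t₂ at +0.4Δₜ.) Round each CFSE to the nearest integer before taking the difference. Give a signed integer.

-18

In an octahedral site d⁶ (HS) is t₂g⁴ eg², giving CFSE(oct) = -0.4Δ_oct = -56 kJ/mol.
Tetrahedral: e³ t₂³, CFSE = 3(−0.6) + 3(+0.4) = -0.6Δₜ = -0.6 × (4/9) × 141 = -38 kJ/mol.
Subtracting, OSPE = -56 − (-38) = -18 kJ/mol.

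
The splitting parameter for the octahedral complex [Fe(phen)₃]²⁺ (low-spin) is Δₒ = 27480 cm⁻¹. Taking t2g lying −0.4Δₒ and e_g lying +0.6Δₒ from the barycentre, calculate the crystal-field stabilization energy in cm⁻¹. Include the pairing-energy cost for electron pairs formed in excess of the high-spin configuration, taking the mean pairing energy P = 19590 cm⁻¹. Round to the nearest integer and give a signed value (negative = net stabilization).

-26772

phen is neutral, so the +2 overall charge sits on Fe: oxidation state +2.
Fe is in group 8, so Fe²⁺ is d⁶ (8 − 2 = 6).
Configuration: t2g^6 e_g^0.
The orbital stabilization is -2.4Δₒ = -2.4 × 27480 = -65952 cm⁻¹.
High-spin d⁶ would be t2g^4 e_g^2 with 1 pair; low-spin has 3, so 2 excess pairs cost +2P = +39180 cm⁻¹.
Net CFSE = -65952 + 39180 = -26772 cm⁻¹.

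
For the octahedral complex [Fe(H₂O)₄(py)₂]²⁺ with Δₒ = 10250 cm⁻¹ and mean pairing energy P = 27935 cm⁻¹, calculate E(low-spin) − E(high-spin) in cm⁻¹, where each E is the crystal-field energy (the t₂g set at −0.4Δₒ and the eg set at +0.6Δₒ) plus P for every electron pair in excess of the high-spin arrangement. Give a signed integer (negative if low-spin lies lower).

35370

Ligand charges: 4×(+0) from H₂O and 2×(+0) from py sum to +0; with overall charge +2, Fe is +2.
Group 8 minus oxidation state +2 gives a d⁶ configuration for Fe²⁺.
In the high-spin limit (t₂g⁴ eg²) the orbital term is -0.4Δₒ = -4100 cm⁻¹, with no excess pairing.
Low-spin: t₂g⁶ eg⁰, orbital CFSE = -2.4Δₒ = -24600 cm⁻¹; plus 2 excess pairs × P = +55870 cm⁻¹; total 31270 cm⁻¹.
Thus E(LS) − E(HS) = 35370 cm⁻¹.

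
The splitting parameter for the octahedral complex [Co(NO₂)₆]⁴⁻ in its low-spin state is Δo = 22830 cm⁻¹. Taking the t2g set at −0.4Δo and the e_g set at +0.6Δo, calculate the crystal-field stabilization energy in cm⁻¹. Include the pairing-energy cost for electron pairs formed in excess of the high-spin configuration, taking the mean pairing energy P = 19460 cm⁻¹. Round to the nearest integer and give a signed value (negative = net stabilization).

Each NO₂⁻ contributes -1; 6 × (-1) = -6. With overall charge -4, Co is in the +2 oxidation state.
Co sits in group 9; removing 2 electrons leaves Co²⁺ with 9 − 2 = 7 d electrons.
Electron filling gives t2g^6 e_g^1.
Orbital CFSE = 6(-0.4) + 1(0.6) = -1.8Δo = -1.8 × 22830 = -41094 cm⁻¹.
Pairing penalty: 3 pairs vs 2 in the high-spin reference → 1 extra × P = 19460 cm⁻¹.
Net CFSE = -41094 + 19460 = -21634 cm⁻¹.

-21634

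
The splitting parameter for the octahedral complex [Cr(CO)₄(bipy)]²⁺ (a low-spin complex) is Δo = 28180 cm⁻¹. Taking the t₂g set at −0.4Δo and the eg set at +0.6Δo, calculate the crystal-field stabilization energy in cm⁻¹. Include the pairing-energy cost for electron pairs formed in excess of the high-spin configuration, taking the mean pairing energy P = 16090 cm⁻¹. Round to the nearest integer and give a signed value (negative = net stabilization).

Ligand charges: 4×(+0) from CO and 1×(+0) from bipy sum to +0; with overall charge +2, Cr is +2.
Cr sits in group 6; removing 2 electrons leaves Cr²⁺ with 6 − 2 = 4 d electrons.
The d⁴ electrons fill as t₂g⁴ eg⁰.
The orbital stabilization is -1.6Δo = -1.6 × 28180 = -45088 cm⁻¹.
Pairing penalty: 1 pair vs 0 in the high-spin reference → 1 extra × P = 16090 cm⁻¹.
Combining: -45088 + 16090 = -28998 cm⁻¹.

-28998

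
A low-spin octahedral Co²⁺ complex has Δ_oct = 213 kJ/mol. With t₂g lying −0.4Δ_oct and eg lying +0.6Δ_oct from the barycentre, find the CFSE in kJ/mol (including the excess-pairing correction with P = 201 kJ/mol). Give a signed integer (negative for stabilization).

-182

Co²⁺: group 9, so d-count = 9 − 2 = 7.
Electron filling gives t₂g⁶ eg¹.
Orbital CFSE = 6(-0.4) + 1(0.6) = -1.8Δ_oct = -1.8 × 213 = -383 kJ/mol.
Relative to high-spin t₂g⁵ eg² (2 paired), the low-spin configuration has 1 additional pair, contributing +1 × 201 = +201 kJ/mol.
Combining: -383 + 201 = -182 kJ/mol.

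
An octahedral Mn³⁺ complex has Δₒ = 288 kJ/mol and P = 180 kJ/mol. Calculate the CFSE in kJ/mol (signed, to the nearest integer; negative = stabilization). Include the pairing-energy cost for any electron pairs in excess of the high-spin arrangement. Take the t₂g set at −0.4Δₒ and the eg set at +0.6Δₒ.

Mn is in group 7, so Mn³⁺ is d⁴ (7 − 3 = 4).
Here Δₒ > P (288 > 180), so the low-spin state is favoured.
That gives t₂g⁴ eg⁰.
Orbital CFSE = -1.6Δₒ = -1.6 × 288 = -461 kJ/mol.
Excess pairs vs high-spin: 1 − 0 = 1; pairing cost = +180 kJ/mol.
Net CFSE = -461 + 180 = -281 kJ/mol.

-281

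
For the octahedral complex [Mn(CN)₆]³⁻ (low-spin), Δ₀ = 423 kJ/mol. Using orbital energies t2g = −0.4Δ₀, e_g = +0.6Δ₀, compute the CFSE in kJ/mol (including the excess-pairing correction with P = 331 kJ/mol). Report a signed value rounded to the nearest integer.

-346

Each CN⁻ contributes -1; 6 × (-1) = -6. With overall charge -3, Mn is in the +3 oxidation state.
Mn³⁺: group 7, so d-count = 7 − 3 = 4.
Electron filling gives t2g^4 e_g^0.
Orbital CFSE = 4(-0.4) + 0(0.6) = -1.6Δ₀ = -1.6 × 423 = -677 kJ/mol.
High-spin d⁴ would be t2g^3 e_g^1 with 0 pairs; low-spin has 1, so 1 excess pair costs +1P = +331 kJ/mol.
Net CFSE = -677 + 331 = -346 kJ/mol.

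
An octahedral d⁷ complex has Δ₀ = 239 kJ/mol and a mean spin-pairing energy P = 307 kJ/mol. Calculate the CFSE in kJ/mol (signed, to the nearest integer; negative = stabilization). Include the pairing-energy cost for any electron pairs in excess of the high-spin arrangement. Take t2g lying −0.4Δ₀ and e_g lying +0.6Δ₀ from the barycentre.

With Δ₀ < P the complex is high-spin.
That gives t2g^5 e_g^2.
Orbital CFSE = -0.8Δ₀ = -0.8 × 239 = -191 kJ/mol.
High-spin has no excess pairs, so no pairing correction applies.

-191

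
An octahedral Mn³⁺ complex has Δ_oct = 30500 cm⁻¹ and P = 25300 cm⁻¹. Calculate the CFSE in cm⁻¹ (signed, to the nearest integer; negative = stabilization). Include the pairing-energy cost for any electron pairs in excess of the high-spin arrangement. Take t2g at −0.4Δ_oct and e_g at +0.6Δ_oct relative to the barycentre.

Mn³⁺: group 7, so d-count = 7 − 3 = 4.
Δ_oct > P, so pairing is preferred: the ground state is low-spin.
Configuration: t2g^4 e_g^0.
Orbital CFSE = -1.6Δ_oct = -1.6 × 30500 = -48800 cm⁻¹.
Excess pairs vs high-spin: 1 − 0 = 1; pairing cost = +25300 cm⁻¹.
Net CFSE = -48800 + 25300 = -23500 cm⁻¹.

-23500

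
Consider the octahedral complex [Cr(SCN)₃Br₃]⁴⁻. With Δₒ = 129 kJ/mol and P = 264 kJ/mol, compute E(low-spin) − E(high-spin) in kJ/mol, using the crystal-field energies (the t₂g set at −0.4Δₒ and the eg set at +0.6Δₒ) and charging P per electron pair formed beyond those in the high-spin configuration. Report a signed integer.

Ligand charges: 3×(-1) from SCN⁻ and 3×(-1) from Br⁻ sum to -6; with overall charge -4, Cr is +2.
Cr sits in group 6; removing 2 electrons leaves Cr²⁺ with 6 − 2 = 4 d electrons.
In the high-spin limit (t₂g³ eg¹) the orbital term is -0.6Δₒ = -77 kJ/mol, with no excess pairing.
Low-spin t₂g⁴ eg⁰ gives -1.6Δₒ = -206 kJ/mol, but forming 1 extra pair costs 1P = 264 kJ/mol, so E(LS) = -206 + 264 = 58 kJ/mol.
E(LS) − E(HS) = 58 − (-77) = 135 kJ/mol.

135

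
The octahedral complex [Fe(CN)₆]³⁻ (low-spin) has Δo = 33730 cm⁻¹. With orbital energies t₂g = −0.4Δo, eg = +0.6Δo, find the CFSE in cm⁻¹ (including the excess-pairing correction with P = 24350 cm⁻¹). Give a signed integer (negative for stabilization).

Each CN⁻ contributes -1; 6 × (-1) = -6. With overall charge -3, Fe is in the +3 oxidation state.
Fe³⁺: group 8, so d-count = 8 − 3 = 5.
Configuration: t₂g⁵ eg⁰.
CFSE(orbital) = 5×(-0.4Δo) + 0×(0.6Δo) = -2.0Δo; with Δo = 33730 cm⁻¹ that is -67460 cm⁻¹.
Pairing penalty: 2 pairs vs 0 in the high-spin reference → 2 extra × P = 48700 cm⁻¹.
Combining: -67460 + 48700 = -18760 cm⁻¹.

-18760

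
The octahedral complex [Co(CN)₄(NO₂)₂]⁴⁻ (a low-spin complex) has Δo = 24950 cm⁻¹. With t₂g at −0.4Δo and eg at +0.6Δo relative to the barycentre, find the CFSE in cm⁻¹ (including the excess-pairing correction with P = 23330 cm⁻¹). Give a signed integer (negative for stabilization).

Ligand charges: 4×(-1) from CN⁻ and 2×(-1) from NO₂⁻ sum to -6; with overall charge -4, Co is +2.
Group 9 minus oxidation state +2 gives a d⁷ configuration for Co²⁺.
The d⁷ electrons fill as t₂g⁶ eg¹.
CFSE(orbital) = 6×(-0.4Δo) + 1×(0.6Δo) = -1.8Δo; with Δo = 24950 cm⁻¹ that is -44910 cm⁻¹.
Relative to high-spin t₂g⁵ eg² (2 paired), the low-spin configuration has 1 additional pair, contributing +1 × 23330 = +23330 cm⁻¹.
Net CFSE = -44910 + 23330 = -21580 cm⁻¹.

-21580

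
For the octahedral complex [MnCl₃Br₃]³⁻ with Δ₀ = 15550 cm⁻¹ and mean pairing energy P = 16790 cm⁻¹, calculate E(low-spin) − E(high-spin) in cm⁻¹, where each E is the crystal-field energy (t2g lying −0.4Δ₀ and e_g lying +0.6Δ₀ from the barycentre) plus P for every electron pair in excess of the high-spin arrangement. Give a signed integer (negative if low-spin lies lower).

Ligand charges: 3×(-1) from Cl⁻ and 3×(-1) from Br⁻ sum to -6; with overall charge -3, Mn is +3.
Mn is in group 7, so Mn³⁺ is d⁴ (7 − 3 = 4).
High-spin: t2g^3 e_g^1, CFSE = -0.6Δ₀ = -9330 cm⁻¹.
Low-spin: t2g^4 e_g^0, orbital CFSE = -1.6Δ₀ = -24880 cm⁻¹; plus 1 excess pair × P = +16790 cm⁻¹; total -8090 cm⁻¹.
Thus E(LS) − E(HS) = 1240 cm⁻¹.

1240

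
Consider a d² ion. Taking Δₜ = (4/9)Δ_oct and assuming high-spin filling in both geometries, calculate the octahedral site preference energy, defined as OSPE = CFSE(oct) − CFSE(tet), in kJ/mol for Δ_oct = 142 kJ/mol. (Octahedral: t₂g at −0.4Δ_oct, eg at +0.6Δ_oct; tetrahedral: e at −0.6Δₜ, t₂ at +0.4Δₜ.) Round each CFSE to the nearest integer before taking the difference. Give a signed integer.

In an octahedral site d² (HS) is t₂g² eg⁰, giving CFSE(oct) = -0.8Δ_oct = -114 kJ/mol.
In a tetrahedral site the filling is e² t₂⁰: CFSE(tet) = -1.2Δₜ = -1.2 × (4/9)(142) = -76 kJ/mol.
Subtracting, OSPE = -114 − (-76) = -38 kJ/mol.

-38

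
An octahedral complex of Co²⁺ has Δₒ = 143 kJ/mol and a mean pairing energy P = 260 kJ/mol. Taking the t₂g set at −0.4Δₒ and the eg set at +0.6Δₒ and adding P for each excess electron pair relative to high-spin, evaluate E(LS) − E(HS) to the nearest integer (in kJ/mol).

Co²⁺: group 9, so d-count = 9 − 2 = 7.
In the high-spin limit (t₂g⁵ eg²) the orbital term is -0.8Δₒ = -114 kJ/mol, with no excess pairing.
Low-spin t₂g⁶ eg¹ gives -1.8Δₒ = -257 kJ/mol, but forming 1 extra pair costs 1P = 260 kJ/mol, so E(LS) = -257 + 260 = 3 kJ/mol.
The difference is 3 − (-114) = 117 kJ/mol, so high-spin lies lower.

117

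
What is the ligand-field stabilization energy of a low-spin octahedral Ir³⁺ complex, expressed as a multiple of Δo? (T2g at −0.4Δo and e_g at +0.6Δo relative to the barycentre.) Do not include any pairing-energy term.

-2.4 Δo

Ir³⁺: group 9, so d-count = 9 − 3 = 6.
Configuration: t2g^6 e_g^0.
CFSE = 6(-0.4Δo) + 0(0.6Δo) = -2.4Δo + 0.0Δo = -2.4Δo.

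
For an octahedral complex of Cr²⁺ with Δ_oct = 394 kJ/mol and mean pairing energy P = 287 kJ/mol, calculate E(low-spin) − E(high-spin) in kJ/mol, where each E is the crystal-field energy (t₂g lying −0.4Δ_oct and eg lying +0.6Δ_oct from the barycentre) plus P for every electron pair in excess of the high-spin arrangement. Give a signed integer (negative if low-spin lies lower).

-107

Cr²⁺: group 6, so d-count = 6 − 2 = 4.
High-spin d⁴ fills as t₂g³ eg¹ with CFSE 3(−0.4) + 1(+0.6) = -0.6Δ_oct = -236 kJ/mol.
Low-spin t₂g⁴ eg⁰ gives -1.6Δ_oct = -630 kJ/mol, but forming 1 extra pair costs 1P = 287 kJ/mol, so E(LS) = -630 + 287 = -343 kJ/mol.
E(LS) − E(HS) = -343 − (-236) = -107 kJ/mol.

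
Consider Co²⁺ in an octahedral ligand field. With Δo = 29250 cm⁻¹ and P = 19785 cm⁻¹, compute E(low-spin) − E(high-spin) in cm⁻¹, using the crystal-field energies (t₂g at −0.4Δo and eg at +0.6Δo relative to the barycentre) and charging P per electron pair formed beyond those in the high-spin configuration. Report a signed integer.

Co²⁺: group 9, so d-count = 9 − 2 = 7.
High-spin: t₂g⁵ eg², CFSE = -0.8Δo = -23400 cm⁻¹.
Low-spin: t₂g⁶ eg¹, orbital CFSE = -1.8Δo = -52650 cm⁻¹; plus 1 excess pair × P = +19785 cm⁻¹; total -32865 cm⁻¹.
Thus E(LS) − E(HS) = -9465 cm⁻¹.

-9465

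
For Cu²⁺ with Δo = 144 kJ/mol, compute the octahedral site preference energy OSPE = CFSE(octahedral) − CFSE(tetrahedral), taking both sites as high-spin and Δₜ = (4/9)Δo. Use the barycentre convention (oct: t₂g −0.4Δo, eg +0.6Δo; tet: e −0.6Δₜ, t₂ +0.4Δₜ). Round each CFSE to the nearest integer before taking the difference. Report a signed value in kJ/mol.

-60

Group 11 minus oxidation state +2 gives a d⁹ configuration for Cu²⁺.
Octahedral (high-spin): t2g^6 e_g^3, CFSE = 6(−0.4) + 3(+0.6) = -0.6Δo = -0.6 × 144 = -86 kJ/mol.
Tetrahedral: e^4 t2^5, CFSE = 4(−0.6) + 5(+0.4) = -0.4Δₜ = -0.4 × (4/9) × 144 = -26 kJ/mol.
Subtracting, OSPE = -86 − (-26) = -60 kJ/mol.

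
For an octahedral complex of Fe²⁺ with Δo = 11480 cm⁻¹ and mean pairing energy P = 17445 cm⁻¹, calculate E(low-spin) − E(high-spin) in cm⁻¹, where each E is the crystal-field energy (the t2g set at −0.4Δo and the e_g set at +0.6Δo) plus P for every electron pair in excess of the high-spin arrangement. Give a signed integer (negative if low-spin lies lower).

11930

Fe is in group 8, so Fe²⁺ is d⁶ (8 − 2 = 6).
High-spin d⁶ fills as t2g^4 e_g^2 with CFSE 4(−0.4) + 2(+0.6) = -0.4Δo = -4592 cm⁻¹.
For low-spin the configuration is t2g^6 e_g^0: orbital energy -2.4 × 11480 = -27552 cm⁻¹, and 2 additional pairs relative to high-spin add 34890 cm⁻¹, giving 7338 cm⁻¹.
Thus E(LS) − E(HS) = 11930 cm⁻¹.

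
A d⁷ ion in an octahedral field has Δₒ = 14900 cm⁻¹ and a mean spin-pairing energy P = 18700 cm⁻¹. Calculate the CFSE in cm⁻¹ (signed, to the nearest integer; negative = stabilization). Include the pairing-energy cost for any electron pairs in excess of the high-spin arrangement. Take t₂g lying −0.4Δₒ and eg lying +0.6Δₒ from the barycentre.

-11920

Since Δₒ = 14900 cm⁻¹ < P = 18700 cm⁻¹, the complex adopts the high-spin configuration.
That gives t₂g⁵ eg².
Orbital CFSE = -0.8Δₒ = -0.8 × 14900 = -11920 cm⁻¹.
High-spin has no excess pairs, so no pairing correction applies.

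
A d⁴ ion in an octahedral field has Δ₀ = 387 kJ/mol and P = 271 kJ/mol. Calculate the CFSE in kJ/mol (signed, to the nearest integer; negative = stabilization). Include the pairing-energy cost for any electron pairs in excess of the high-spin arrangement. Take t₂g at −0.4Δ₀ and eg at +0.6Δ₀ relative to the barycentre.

With Δ₀ > P the complex is low-spin.
Configuration: t₂g⁴ eg⁰.
Orbital CFSE = -1.6Δ₀ = -1.6 × 387 = -619 kJ/mol.
Excess pairs vs high-spin: 1 − 0 = 1; pairing cost = +271 kJ/mol.
Net CFSE = -619 + 271 = -348 kJ/mol.

-348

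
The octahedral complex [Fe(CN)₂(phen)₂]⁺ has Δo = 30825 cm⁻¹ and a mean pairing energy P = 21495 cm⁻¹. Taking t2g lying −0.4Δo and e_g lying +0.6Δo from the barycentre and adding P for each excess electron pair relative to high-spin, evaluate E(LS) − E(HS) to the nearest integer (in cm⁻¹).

-18660

Ligand charges: 2×(-1) from CN⁻ and 2×(+0) from phen sum to -2; with overall charge +1, Fe is +3.
Group 8 minus oxidation state +3 gives a d⁵ configuration for Fe³⁺.
In the high-spin limit (t2g^3 e_g^2) the orbital term is 0.0Δo = 0 cm⁻¹, with no excess pairing.
Low-spin: t2g^5 e_g^0, orbital CFSE = -2.0Δo = -61650 cm⁻¹; plus 2 excess pairs × P = +42990 cm⁻¹; total -18660 cm⁻¹.
Thus E(LS) − E(HS) = -18660 cm⁻¹.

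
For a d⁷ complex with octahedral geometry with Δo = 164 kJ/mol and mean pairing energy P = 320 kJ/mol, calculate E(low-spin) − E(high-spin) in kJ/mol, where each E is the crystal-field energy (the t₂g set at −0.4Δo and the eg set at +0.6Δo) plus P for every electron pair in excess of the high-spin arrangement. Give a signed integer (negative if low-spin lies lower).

156

High-spin: t₂g⁵ eg², CFSE = -0.8Δo = -131 kJ/mol.
Low-spin t₂g⁶ eg¹ gives -1.8Δo = -295 kJ/mol, but forming 1 extra pair costs 1P = 320 kJ/mol, so E(LS) = -295 + 320 = 25 kJ/mol.
The difference is 25 − (-131) = 156 kJ/mol, so high-spin lies lower.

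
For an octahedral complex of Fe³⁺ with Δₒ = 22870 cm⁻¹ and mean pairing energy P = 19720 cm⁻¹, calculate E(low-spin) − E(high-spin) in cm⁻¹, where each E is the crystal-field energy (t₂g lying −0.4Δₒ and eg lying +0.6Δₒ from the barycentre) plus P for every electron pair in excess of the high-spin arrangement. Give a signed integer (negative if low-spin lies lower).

Fe sits in group 8; removing 3 electrons leaves Fe³⁺ with 8 − 3 = 5 d electrons.
In the high-spin limit (t₂g³ eg²) the orbital term is 0.0Δₒ = 0 cm⁻¹, with no excess pairing.
Low-spin: t₂g⁵ eg⁰, orbital CFSE = -2.0Δₒ = -45740 cm⁻¹; plus 2 excess pairs × P = +39440 cm⁻¹; total -6300 cm⁻¹.
E(LS) − E(HS) = -6300 − (0) = -6300 cm⁻¹.

-6300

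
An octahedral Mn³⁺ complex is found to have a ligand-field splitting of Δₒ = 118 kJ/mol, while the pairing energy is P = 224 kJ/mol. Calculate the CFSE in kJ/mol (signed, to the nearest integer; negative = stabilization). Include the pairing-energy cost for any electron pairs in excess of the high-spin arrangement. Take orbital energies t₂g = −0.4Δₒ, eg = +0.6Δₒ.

-71

Mn sits in group 7; removing 3 electrons leaves Mn³⁺ with 7 − 3 = 4 d electrons.
Since Δₒ = 118 kJ/mol < P = 224 kJ/mol, the complex adopts the high-spin configuration.
Filling d⁴ accordingly: t₂g³ eg¹.
Orbital CFSE = -0.6Δₒ = -0.6 × 118 = -71 kJ/mol.
High-spin has no excess pairs, so no pairing correction applies.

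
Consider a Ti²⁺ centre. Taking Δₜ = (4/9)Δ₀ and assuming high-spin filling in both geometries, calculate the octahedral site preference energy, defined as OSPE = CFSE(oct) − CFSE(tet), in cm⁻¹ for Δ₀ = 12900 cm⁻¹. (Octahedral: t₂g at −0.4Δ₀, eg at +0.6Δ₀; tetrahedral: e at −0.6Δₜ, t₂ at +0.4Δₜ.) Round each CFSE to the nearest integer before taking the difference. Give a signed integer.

Group 4 minus oxidation state +2 gives a d² configuration for Ti²⁺.
Octahedral high-spin t2g^2 e_g^0: CFSE = -0.8 × 12900 = -10320 cm⁻¹.
Tetrahedral: e^2 t2^0, CFSE = 2(−0.6) + 0(+0.4) = -1.2Δₜ = -1.2 × (4/9) × 12900 = -6880 cm⁻¹.
OSPE = -10320 − (-6880) = -3440 cm⁻¹.

-3440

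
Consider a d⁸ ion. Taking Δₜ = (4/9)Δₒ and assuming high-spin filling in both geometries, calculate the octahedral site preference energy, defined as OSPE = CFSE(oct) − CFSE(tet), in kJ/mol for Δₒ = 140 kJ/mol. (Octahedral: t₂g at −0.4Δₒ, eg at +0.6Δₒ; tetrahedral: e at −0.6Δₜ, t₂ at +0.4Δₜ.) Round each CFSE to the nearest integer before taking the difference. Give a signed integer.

In an octahedral site d⁸ (HS) is t2g^6 e_g^2, giving CFSE(oct) = -1.2Δₒ = -168 kJ/mol.
In a tetrahedral site the filling is e^4 t2^4: CFSE(tet) = -0.8Δₜ = -0.8 × (4/9)(140) = -50 kJ/mol.
Subtracting, OSPE = -168 − (-50) = -118 kJ/mol.

-118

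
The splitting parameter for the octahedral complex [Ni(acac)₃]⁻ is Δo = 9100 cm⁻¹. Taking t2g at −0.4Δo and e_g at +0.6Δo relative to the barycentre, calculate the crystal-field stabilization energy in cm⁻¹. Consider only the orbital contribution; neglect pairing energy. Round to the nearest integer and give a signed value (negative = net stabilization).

Each acac⁻ contributes -1; 3 × (-1) = -3. With overall charge -1, Ni is in the +2 oxidation state.
Ni²⁺: group 10, so d-count = 10 − 2 = 8.
For octahedral d⁸ the high- and low-spin configurations coincide.
The d⁸ electrons fill as t2g^6 e_g^2.
The orbital stabilization is -1.2Δo = -1.2 × 9100 = -10920 cm⁻¹.

-10920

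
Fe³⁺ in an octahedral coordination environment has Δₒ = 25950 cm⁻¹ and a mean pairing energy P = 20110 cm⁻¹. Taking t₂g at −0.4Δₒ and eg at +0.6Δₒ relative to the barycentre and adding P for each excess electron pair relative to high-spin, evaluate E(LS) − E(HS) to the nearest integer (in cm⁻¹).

-11680

Fe sits in group 8; removing 3 electrons leaves Fe³⁺ with 8 − 3 = 5 d electrons.
High-spin d⁵ fills as t₂g³ eg² with CFSE 3(−0.4) + 2(+0.6) = 0.0Δₒ = 0 cm⁻¹.
Low-spin: t₂g⁵ eg⁰, orbital CFSE = -2.0Δₒ = -51900 cm⁻¹; plus 2 excess pairs × P = +40220 cm⁻¹; total -11680 cm⁻¹.
Thus E(LS) − E(HS) = -11680 cm⁻¹.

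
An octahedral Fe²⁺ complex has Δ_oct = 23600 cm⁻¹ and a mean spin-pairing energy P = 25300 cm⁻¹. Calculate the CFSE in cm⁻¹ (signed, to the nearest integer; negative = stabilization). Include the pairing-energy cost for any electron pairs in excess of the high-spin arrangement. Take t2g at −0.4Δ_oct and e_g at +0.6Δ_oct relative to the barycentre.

Fe²⁺: group 8, so d-count = 8 − 2 = 6.
Δ_oct < P, so pairing is avoided: the ground state is high-spin.
Configuration: t2g^4 e_g^2.
Orbital CFSE = -0.4Δ_oct = -0.4 × 23600 = -9440 cm⁻¹.
High-spin has no excess pairs, so no pairing correction applies.

-9440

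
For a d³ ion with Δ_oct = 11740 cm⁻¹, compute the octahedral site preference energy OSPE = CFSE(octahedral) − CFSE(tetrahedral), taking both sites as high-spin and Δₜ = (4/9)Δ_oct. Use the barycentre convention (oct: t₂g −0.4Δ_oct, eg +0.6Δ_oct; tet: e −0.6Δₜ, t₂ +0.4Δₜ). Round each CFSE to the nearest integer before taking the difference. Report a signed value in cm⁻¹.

-9914

In an octahedral site d³ (HS) is t₂g³ eg⁰, giving CFSE(oct) = -1.2Δ_oct = -14088 cm⁻¹.
Tetrahedral e² t₂¹ gives -0.8Δₜ = -0.8 × (4/9) × 11740 = -4174 cm⁻¹.
OSPE = CFSE(oct) − CFSE(tet) = -14088 − (-4174) = -9914 cm⁻¹.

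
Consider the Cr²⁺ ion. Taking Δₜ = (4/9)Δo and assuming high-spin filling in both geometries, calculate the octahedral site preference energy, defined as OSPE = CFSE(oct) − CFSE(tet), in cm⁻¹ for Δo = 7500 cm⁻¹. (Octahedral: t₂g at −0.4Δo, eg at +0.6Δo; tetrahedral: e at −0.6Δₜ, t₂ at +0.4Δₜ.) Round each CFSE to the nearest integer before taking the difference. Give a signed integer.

Cr²⁺: group 6, so d-count = 6 − 2 = 4.
In an octahedral site d⁴ (HS) is t2g^3 e_g^1, giving CFSE(oct) = -0.6Δo = -4500 cm⁻¹.
Tetrahedral: e^2 t2^2, CFSE = 2(−0.6) + 2(+0.4) = -0.4Δₜ = -0.4 × (4/9) × 7500 = -1333 cm⁻¹.
OSPE = -4500 − (-1333) = -3167 cm⁻¹.

-3167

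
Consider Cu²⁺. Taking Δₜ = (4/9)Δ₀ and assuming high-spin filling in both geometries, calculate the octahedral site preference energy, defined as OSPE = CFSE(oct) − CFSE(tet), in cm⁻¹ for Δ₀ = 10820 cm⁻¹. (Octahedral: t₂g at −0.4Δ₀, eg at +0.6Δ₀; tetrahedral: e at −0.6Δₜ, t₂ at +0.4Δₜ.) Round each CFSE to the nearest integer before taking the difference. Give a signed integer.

-4568

Group 11 minus oxidation state +2 gives a d⁹ configuration for Cu²⁺.
Octahedral high-spin t2g^6 e_g^3: CFSE = -0.6 × 10820 = -6492 cm⁻¹.
Tetrahedral e^4 t2^5 gives -0.4Δₜ = -0.4 × (4/9) × 10820 = -1924 cm⁻¹.
OSPE = -6492 − (-1924) = -4568 cm⁻¹.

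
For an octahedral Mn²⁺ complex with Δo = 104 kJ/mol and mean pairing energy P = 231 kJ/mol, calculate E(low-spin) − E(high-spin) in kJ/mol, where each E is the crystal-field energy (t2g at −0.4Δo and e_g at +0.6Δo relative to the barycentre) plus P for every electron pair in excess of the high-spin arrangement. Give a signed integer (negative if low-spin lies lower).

254

Mn sits in group 7; removing 2 electrons leaves Mn²⁺ with 7 − 2 = 5 d electrons.
High-spin: t2g^3 e_g^2, CFSE = 0.0Δo = 0 kJ/mol.
Low-spin t2g^5 e_g^0 gives -2.0Δo = -208 kJ/mol, but forming 2 extra pairs costs 2P = 462 kJ/mol, so E(LS) = -208 + 462 = 254 kJ/mol.
E(LS) − E(HS) = 254 − (0) = 254 kJ/mol.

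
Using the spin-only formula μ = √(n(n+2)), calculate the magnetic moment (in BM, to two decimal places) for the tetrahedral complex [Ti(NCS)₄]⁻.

1.73 BM

Each NCS⁻ contributes -1; 4 × (-1) = -4. With overall charge -1, Ti is in the +3 oxidation state.
Ti is in group 4, so Ti³⁺ is d¹ (4 − 3 = 1).
Tetrahedral splitting is small, so the complex is high-spin.
Configuration: e¹ t₂⁰ → 1 unpaired electron.
μ(spin-only) = √[1(1+2)] = √3 ≈ 1.73 BM.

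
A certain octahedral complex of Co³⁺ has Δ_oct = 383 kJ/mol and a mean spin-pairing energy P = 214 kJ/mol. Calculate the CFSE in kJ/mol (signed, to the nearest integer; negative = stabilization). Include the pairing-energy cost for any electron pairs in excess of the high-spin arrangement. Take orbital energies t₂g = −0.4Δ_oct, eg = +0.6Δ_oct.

Group 9 minus oxidation state +3 gives a d⁶ configuration for Co³⁺.
Δ_oct > P, so pairing is preferred: the ground state is low-spin.
Configuration: t₂g⁶ eg⁰.
Orbital CFSE = -2.4Δ_oct = -2.4 × 383 = -919 kJ/mol.
Excess pairs vs high-spin: 3 − 1 = 2; pairing cost = +428 kJ/mol.
Net CFSE = -919 + 428 = -491 kJ/mol.

-491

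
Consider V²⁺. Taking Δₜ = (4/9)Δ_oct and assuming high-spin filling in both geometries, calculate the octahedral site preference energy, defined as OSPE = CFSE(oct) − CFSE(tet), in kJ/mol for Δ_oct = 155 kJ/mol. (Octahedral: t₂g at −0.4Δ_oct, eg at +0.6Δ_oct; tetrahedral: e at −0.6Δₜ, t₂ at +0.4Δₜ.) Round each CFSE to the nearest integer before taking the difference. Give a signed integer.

V is in group 5, so V²⁺ is d³ (5 − 2 = 3).
Octahedral high-spin t2g^3 e_g^0: CFSE = -1.2 × 155 = -186 kJ/mol.
Tetrahedral e^2 t2^1 gives -0.8Δₜ = -0.8 × (4/9) × 155 = -55 kJ/mol.
OSPE = -186 − (-55) = -131 kJ/mol.

-131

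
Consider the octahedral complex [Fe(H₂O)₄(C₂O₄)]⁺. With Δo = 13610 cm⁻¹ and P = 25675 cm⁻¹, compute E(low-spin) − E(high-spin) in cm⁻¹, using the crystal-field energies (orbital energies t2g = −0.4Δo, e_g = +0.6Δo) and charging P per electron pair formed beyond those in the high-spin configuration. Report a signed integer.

24130

Ligand charges: 4×(+0) from H₂O and 1×(-2) from C₂O₄²⁻ sum to -2; with overall charge +1, Fe is +3.
Fe sits in group 8; removing 3 electrons leaves Fe³⁺ with 8 − 3 = 5 d electrons.
High-spin: t2g^3 e_g^2, CFSE = 0.0Δo = 0 cm⁻¹.
Low-spin: t2g^5 e_g^0, orbital CFSE = -2.0Δo = -27220 cm⁻¹; plus 2 excess pairs × P = +51350 cm⁻¹; total 24130 cm⁻¹.
Thus E(LS) − E(HS) = 24130 cm⁻¹.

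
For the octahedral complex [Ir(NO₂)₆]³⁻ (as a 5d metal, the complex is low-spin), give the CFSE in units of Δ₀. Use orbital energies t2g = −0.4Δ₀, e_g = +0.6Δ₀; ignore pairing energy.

-2.4 Δ₀

Each NO₂⁻ contributes -1; 6 × (-1) = -6. With overall charge -3, Ir is in the +3 oxidation state.
Ir sits in group 9; removing 3 electrons leaves Ir³⁺ with 9 − 3 = 6 d electrons.
Configuration: t2g^6 e_g^0.
CFSE = 6(-0.4Δ₀) + 0(0.6Δ₀) = -2.4Δ₀ + 0.0Δ₀ = -2.4Δ₀.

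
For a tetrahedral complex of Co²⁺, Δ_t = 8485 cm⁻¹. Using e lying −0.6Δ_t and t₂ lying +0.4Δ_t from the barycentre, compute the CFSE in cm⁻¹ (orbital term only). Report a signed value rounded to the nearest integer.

Group 9 minus oxidation state +2 gives a d⁷ configuration for Co²⁺.
Tetrahedral splitting is small, so the complex is high-spin.
Configuration: e⁴ t₂³.
Orbital CFSE = 4(-0.6) + 3(0.4) = -1.2Δ_t = -1.2 × 8485 = -10182 cm⁻¹.

-10182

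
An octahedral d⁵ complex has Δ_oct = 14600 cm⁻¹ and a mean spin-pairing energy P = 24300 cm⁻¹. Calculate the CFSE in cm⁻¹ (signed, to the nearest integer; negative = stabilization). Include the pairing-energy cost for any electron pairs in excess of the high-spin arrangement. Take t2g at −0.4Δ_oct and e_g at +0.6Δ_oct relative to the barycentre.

0

Here Δ_oct < P (14600 < 24300), so the high-spin state is favoured.
Filling d⁵ accordingly: t2g^3 e_g^2.
Orbital CFSE = 0.0Δ_oct = 0.0 × 14600 = 0 cm⁻¹.
High-spin has no excess pairs, so no pairing correction applies.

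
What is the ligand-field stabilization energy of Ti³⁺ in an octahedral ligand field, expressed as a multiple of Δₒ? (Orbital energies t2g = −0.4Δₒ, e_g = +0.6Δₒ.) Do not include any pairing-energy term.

Group 4 minus oxidation state +3 gives a d¹ configuration for Ti³⁺.
Configuration: t2g^1 e_g^0.
CFSE = 1(-0.4Δₒ) + 0(0.6Δₒ) = -0.4Δₒ + 0.0Δₒ = -0.4Δₒ.

-0.4 Δₒ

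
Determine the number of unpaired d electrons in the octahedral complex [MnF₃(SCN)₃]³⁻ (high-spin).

4

Ligand charges: 3×(-1) from F⁻ and 3×(-1) from SCN⁻ sum to -6; with overall charge -3, Mn is +3.
Group 7 minus oxidation state +3 gives a d⁴ configuration for Mn³⁺.
Configuration: t2g^3 e_g^1, giving 4 unpaired electrons.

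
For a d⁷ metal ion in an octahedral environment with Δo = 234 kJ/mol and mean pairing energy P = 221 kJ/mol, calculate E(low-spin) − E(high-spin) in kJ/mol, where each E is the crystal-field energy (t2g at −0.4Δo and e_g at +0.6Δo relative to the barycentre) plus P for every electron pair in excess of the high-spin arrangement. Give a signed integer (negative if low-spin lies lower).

-13

In the high-spin limit (t2g^5 e_g^2) the orbital term is -0.8Δo = -187 kJ/mol, with no excess pairing.
Low-spin t2g^6 e_g^1 gives -1.8Δo = -421 kJ/mol, but forming 1 extra pair costs 1P = 221 kJ/mol, so E(LS) = -421 + 221 = -200 kJ/mol.
The difference is -200 − (-187) = -13 kJ/mol, so low-spin lies lower.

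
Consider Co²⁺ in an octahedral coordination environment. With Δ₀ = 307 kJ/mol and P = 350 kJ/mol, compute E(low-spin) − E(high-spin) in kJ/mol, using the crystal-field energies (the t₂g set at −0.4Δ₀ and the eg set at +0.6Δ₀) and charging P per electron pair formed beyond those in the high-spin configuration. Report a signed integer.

43

Co²⁺: group 9, so d-count = 9 − 2 = 7.
High-spin: t₂g⁵ eg², CFSE = -0.8Δ₀ = -246 kJ/mol.
Low-spin: t₂g⁶ eg¹, orbital CFSE = -1.8Δ₀ = -553 kJ/mol; plus 1 excess pair × P = +350 kJ/mol; total -203 kJ/mol.
Thus E(LS) − E(HS) = 43 kJ/mol.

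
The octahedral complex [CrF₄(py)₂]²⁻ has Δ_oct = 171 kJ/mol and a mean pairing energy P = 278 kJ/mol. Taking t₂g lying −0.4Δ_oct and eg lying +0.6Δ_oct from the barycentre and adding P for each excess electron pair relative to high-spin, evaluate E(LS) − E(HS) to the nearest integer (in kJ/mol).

Ligand charges: 4×(-1) from F⁻ and 2×(+0) from py sum to -4; with overall charge -2, Cr is +2.
Group 6 minus oxidation state +2 gives a d⁴ configuration for Cr²⁺.
High-spin d⁴ fills as t₂g³ eg¹ with CFSE 3(−0.4) + 1(+0.6) = -0.6Δ_oct = -103 kJ/mol.
Low-spin: t₂g⁴ eg⁰, orbital CFSE = -1.6Δ_oct = -274 kJ/mol; plus 1 excess pair × P = +278 kJ/mol; total 4 kJ/mol.
Thus E(LS) − E(HS) = 107 kJ/mol.

107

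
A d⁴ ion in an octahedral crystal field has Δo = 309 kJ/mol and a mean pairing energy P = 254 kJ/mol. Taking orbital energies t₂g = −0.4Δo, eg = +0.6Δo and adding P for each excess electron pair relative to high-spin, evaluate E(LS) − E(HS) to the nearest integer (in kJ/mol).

-55

High-spin: t₂g³ eg¹, CFSE = -0.6Δo = -185 kJ/mol.
For low-spin the configuration is t₂g⁴ eg⁰: orbital energy -1.6 × 309 = -494 kJ/mol, and 1 additional pair relative to high-spin adds 254 kJ/mol, giving -240 kJ/mol.
Thus E(LS) − E(HS) = -55 kJ/mol.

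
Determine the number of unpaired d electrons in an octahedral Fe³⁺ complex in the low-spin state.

1

Group 8 minus oxidation state +3 gives a d⁵ configuration for Fe³⁺.
Configuration: t2g^5 e_g^0, giving 1 unpaired electron.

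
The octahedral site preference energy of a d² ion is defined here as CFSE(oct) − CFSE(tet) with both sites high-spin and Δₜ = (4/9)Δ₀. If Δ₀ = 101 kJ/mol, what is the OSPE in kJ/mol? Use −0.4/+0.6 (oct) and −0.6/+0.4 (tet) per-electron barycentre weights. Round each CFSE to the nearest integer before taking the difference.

-27

Octahedral (high-spin): t₂g² eg⁰, CFSE = 2(−0.4) + 0(+0.6) = -0.8Δ₀ = -0.8 × 101 = -81 kJ/mol.
In a tetrahedral site the filling is e² t₂⁰: CFSE(tet) = -1.2Δₜ = -1.2 × (4/9)(101) = -54 kJ/mol.
Subtracting, OSPE = -81 − (-54) = -27 kJ/mol.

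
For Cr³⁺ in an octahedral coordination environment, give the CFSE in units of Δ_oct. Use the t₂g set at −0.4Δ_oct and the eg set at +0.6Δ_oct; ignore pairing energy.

-1.2 Δ_oct

Cr is in group 6, so Cr³⁺ is d³ (6 − 3 = 3).
For octahedral d³ the high- and low-spin configurations coincide.
Configuration: t₂g³ eg⁰.
CFSE = 3(-0.4Δ_oct) + 0(0.6Δ_oct) = -1.2Δ_oct + 0.0Δ_oct = -1.2Δ_oct.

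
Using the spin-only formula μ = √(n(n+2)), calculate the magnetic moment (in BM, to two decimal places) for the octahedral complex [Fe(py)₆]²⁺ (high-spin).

4.90 BM

py is neutral, so the +2 overall charge sits on Fe: oxidation state +2.
Fe is in group 8, so Fe²⁺ is d⁶ (8 − 2 = 6).
Configuration: t2g^4 e_g^2 → 4 unpaired electrons.
μ(spin-only) = √[4(4+2)] = √24 ≈ 4.90 BM.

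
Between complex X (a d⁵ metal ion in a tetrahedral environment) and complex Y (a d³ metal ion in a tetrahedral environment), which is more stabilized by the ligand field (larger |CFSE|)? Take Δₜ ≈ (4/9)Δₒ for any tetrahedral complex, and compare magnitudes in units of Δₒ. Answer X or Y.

Y

X: With tetrahedral geometry the complex is necessarily high-spin; e² t₂³, CFSE = 0.0Δₜ ≈ 0.00Δₒ.
Y: Tetrahedral splitting is small, so the complex is high-spin; e² t₂¹, CFSE = -0.8Δₜ ≈ -0.36Δₒ.
So Y has the larger |CFSE|.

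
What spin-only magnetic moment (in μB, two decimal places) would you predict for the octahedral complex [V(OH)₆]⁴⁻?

3.87 μB

Each OH⁻ contributes -1; 6 × (-1) = -6. With overall charge -4, V is in the +2 oxidation state.
V is in group 5, so V²⁺ is d³ (5 − 2 = 3).
Configuration: t2g^3 e_g^0 → 3 unpaired electrons.
μ(spin-only) = √[3(3+2)] = √15 ≈ 3.87 μB.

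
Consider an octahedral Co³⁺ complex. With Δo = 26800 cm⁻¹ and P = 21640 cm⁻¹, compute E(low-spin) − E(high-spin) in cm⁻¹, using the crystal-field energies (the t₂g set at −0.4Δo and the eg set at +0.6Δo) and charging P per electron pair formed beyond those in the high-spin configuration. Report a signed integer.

-10320

Group 9 minus oxidation state +3 gives a d⁶ configuration for Co³⁺.
In the high-spin limit (t₂g⁴ eg²) the orbital term is -0.4Δo = -10720 cm⁻¹, with no excess pairing.
Low-spin: t₂g⁶ eg⁰, orbital CFSE = -2.4Δo = -64320 cm⁻¹; plus 2 excess pairs × P = +43280 cm⁻¹; total -21040 cm⁻¹.
Thus E(LS) − E(HS) = -10320 cm⁻¹.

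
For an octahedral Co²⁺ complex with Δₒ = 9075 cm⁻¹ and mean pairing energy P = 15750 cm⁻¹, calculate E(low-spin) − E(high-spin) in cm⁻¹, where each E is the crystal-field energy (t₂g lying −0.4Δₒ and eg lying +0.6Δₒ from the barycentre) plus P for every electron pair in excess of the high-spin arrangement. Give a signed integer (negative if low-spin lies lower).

Co sits in group 9; removing 2 electrons leaves Co²⁺ with 9 − 2 = 7 d electrons.
High-spin d⁷ fills as t₂g⁵ eg² with CFSE 5(−0.4) + 2(+0.6) = -0.8Δₒ = -7260 cm⁻¹.
Low-spin: t₂g⁶ eg¹, orbital CFSE = -1.8Δₒ = -16335 cm⁻¹; plus 1 excess pair × P = +15750 cm⁻¹; total -585 cm⁻¹.
Thus E(LS) − E(HS) = 6675 cm⁻¹.

6675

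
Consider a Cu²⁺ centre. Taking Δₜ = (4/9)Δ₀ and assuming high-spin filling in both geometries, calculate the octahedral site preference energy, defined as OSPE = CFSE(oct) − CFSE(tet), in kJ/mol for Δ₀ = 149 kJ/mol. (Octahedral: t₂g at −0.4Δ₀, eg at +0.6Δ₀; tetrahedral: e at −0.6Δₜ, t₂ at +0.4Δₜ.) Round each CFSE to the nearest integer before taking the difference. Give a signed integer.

Cu sits in group 11; removing 2 electrons leaves Cu²⁺ with 11 − 2 = 9 d electrons.
In an octahedral site d⁹ (HS) is t₂g⁶ eg³, giving CFSE(oct) = -0.6Δ₀ = -89 kJ/mol.
Tetrahedral e⁴ t₂⁵ gives -0.4Δₜ = -0.4 × (4/9) × 149 = -26 kJ/mol.
OSPE = -89 − (-26) = -63 kJ/mol.

-63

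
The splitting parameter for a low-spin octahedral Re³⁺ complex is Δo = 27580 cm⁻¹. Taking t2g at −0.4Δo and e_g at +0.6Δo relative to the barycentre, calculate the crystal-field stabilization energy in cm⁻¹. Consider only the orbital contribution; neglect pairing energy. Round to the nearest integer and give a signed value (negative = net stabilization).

Re is in group 7, so Re³⁺ is d⁴ (7 − 3 = 4).
Configuration: t2g^4 e_g^0.
The orbital stabilization is -1.6Δo = -1.6 × 27580 = -44128 cm⁻¹.

-44128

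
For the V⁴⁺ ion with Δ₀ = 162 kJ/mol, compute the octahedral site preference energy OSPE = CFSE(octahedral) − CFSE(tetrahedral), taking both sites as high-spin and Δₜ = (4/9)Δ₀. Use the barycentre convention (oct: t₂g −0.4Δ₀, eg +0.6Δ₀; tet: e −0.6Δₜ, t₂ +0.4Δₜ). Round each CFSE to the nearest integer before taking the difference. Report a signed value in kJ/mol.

V is in group 5, so V⁴⁺ is d¹ (5 − 4 = 1).
Octahedral (high-spin): t₂g¹ eg⁰, CFSE = 1(−0.4) + 0(+0.6) = -0.4Δ₀ = -0.4 × 162 = -65 kJ/mol.
Tetrahedral: e¹ t₂⁰, CFSE = 1(−0.6) + 0(+0.4) = -0.6Δₜ = -0.6 × (4/9) × 162 = -43 kJ/mol.
OSPE = -65 − (-43) = -22 kJ/mol.

-22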